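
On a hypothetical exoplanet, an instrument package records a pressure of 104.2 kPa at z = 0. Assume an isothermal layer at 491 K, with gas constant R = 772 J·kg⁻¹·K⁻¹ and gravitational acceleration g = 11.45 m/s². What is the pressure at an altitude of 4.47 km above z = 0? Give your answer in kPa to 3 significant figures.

P ≈ 91.0 kPa

Scale height: H = RT/g = 772 × 491 / 11.45 = 33105 m.
Barometric formula: P = P₀ exp(−z/H).
z/H = 4470.0/33105 = 0.13502; exp(−0.13502) = 0.87370.
P = 104.2 × 0.87370 = 91.040 kPa.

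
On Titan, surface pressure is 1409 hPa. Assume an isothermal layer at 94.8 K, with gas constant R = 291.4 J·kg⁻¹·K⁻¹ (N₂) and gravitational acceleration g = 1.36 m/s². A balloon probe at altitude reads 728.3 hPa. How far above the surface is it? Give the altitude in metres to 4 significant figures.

z ≈ 13400 m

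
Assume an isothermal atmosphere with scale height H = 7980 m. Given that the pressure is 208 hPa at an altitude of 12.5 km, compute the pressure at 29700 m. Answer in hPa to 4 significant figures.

P ≈ 24.10 hPa

Between two levels, P₂ = P₁ exp(−Δz/H) with Δz = z₂ − z₁.
Δz = 29700 − 12500 = 17200 m; Δz/H = 17200/7980.0 = 2.1554.
P₂ = 208 × exp(−2.1554) = 208 × 0.11586 = 24.099 hPa.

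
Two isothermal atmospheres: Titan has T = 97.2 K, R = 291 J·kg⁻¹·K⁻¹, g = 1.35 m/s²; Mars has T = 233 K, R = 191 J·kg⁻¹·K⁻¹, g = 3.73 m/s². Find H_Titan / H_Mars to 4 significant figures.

H_Titan/H_Mars ≈ 1.756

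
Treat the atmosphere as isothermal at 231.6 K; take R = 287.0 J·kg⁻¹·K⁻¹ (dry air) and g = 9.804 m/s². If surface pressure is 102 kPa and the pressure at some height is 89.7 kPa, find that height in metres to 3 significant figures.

Scale height: H = RT/g = 287.0 × 231.6 / 9.804 = 6779.8 m.
Invert the barometric formula: z = H ln(P₀/P).
P₀/P = 102/89.7 = 1.1371; ln(1.1371) = 0.12848.
z = 6779.8 × 0.12848 = 871.07 m.

z ≈ 871 m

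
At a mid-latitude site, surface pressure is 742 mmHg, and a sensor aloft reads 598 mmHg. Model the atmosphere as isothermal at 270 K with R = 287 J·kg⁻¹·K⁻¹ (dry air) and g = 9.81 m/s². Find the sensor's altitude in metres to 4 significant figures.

Scale height: H = RT/g = 287 × 270 / 9.81 = 7899.1 m.
Invert the barometric formula: z = H ln(P₀/P).
P₀/P = 742/598 = 1.2408; ln(1.2408) = 0.21576.
z = 7899.1 × 0.21576 = 1704.3 m.

z ≈ 1704 m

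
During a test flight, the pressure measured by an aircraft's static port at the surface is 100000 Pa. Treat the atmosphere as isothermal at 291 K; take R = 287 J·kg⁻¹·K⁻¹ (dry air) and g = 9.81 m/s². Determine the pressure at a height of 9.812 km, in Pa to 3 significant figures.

Scale height: H = RT/g = 287 × 291 / 9.81 = 8513.5 m.
Barometric formula: P = P₀ exp(−z/H).
z/H = 9812.0/8513.5 = 1.1525; exp(−1.1525) = 0.31585.
P = 100000 × 0.31585 = 31585 Pa.

P ≈ 31600 Pa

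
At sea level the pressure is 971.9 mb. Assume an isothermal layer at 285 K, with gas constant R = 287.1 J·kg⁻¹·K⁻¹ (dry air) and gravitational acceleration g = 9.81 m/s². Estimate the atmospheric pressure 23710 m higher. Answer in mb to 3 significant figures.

Scale height: H = RT/g = 287.1 × 285 / 9.81 = 8340.8 m.
Barometric formula: P = P₀ exp(−z/H).
z/H = 23710/8340.8 = 2.8427; exp(−2.8427) = 0.058268.
P = 971.9 × 0.058268 = 56.631 mb.

P ≈ 56.6 mb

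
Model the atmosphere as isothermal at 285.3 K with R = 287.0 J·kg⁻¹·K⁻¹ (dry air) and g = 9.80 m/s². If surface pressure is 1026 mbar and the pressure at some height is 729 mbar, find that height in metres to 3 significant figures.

z ≈ 2860 m

Scale height: H = RT/g = 287.0 × 285.3 / 9.80 = 8355.2 m.
Invert the barometric formula: z = H ln(P₀/P).
P₀/P = 1026/729 = 1.4074; ln(1.4074) = 0.34174.
z = 8355.2 × 0.34174 = 2855.3 m.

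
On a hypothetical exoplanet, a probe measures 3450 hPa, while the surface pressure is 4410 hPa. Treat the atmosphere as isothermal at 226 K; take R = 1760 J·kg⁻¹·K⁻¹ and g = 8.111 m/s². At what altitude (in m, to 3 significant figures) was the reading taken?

Scale height: H = RT/g = 1760 × 226 / 8.111 = 49040 m.
Invert the barometric formula: z = H ln(P₀/P).
P₀/P = 4410/3450 = 1.2783; ln(1.2783) = 0.24553.
z = 49040 × 0.24553 = 12041 m.

z ≈ 12000 m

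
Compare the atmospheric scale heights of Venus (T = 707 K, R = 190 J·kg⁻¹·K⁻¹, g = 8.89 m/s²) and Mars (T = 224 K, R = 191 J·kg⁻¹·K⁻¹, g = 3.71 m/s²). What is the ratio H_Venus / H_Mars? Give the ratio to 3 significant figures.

H_Venus/H_Mars ≈ 1.31

H = RT/g for each body.
H_Venus = 190 × 707 / 8.89 = 15110 m.
H_Mars = 191 × 224 / 3.71 = 11532 m.
H_Venus/H_Mars = 15110/11532 = 1.3103.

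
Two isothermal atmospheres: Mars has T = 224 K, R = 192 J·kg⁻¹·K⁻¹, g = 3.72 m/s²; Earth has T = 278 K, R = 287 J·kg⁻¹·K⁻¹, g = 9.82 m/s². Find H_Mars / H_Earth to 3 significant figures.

H = RT/g for each body.
H_Mars = 192 × 224 / 3.72 = 11561 m.
H_Earth = 287 × 278 / 9.82 = 8124.8 m.
H_Mars/H_Earth = 11561/8124.8 = 1.4229.

H_Mars/H_Earth ≈ 1.42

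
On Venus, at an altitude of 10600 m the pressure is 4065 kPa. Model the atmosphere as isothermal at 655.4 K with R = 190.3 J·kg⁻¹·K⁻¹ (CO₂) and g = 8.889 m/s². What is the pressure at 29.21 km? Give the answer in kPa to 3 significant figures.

P ≈ 1080 kPa

Scale height: H = RT/g = 190.3 × 655.4 / 8.889 = 14031 m.
Between two levels, P₂ = P₁ exp(−Δz/H) with Δz = z₂ − z₁.
Δz = 29210 − 10600 = 18610 m; Δz/H = 18610/14031 = 1.3263.
P₂ = 4065 × exp(−1.3263) = 4065 × 0.26546 = 1079.1 kPa.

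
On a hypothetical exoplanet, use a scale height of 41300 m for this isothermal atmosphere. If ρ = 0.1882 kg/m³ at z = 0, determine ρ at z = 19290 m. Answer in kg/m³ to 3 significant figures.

In an isothermal atmosphere, density decays like pressure: ρ = ρ₀ exp(−z/H).
z/H = 19290/41300 = 0.46707; exp(−0.46707) = 0.62684.
ρ = 0.1882 × 0.62684 = 0.11797 kg/m³.

ρ ≈ 0.118 kg/m³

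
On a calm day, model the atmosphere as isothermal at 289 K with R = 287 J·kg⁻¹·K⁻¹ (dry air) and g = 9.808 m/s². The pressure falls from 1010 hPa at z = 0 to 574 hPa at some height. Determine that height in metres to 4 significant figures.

Scale height: H = RT/g = 287 × 289 / 9.808 = 8456.7 m.
Invert the barometric formula: z = H ln(P₀/P).
P₀/P = 1010/574 = 1.7596; ln(1.7596) = 0.56509.
z = 8456.7 × 0.56509 = 4778.8 m.

z ≈ 4779 m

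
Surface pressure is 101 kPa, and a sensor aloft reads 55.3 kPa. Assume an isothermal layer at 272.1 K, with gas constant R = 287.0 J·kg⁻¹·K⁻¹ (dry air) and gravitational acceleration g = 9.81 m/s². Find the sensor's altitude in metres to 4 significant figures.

Scale height: H = RT/g = 287.0 × 272.1 / 9.81 = 7960.5 m.
Invert the barometric formula: z = H ln(P₀/P).
P₀/P = 101/55.3 = 1.8264; ln(1.8264) = 0.60235.
z = 7960.5 × 0.60235 = 4795.0 m.

z ≈ 4795 m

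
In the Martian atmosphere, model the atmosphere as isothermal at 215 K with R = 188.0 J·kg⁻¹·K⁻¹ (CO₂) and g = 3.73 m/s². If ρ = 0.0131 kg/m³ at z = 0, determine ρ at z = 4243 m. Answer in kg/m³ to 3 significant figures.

ρ ≈ 0.00886 kg/m³

Scale height: H = RT/g = 188.0 × 215 / 3.73 = 10836 m.
In an isothermal atmosphere, density decays like pressure: ρ = ρ₀ exp(−z/H).
z/H = 4243.0/10836 = 0.39157; exp(−0.39157) = 0.67599.
ρ = 0.0131 × 0.67599 = 0.0088555 kg/m³.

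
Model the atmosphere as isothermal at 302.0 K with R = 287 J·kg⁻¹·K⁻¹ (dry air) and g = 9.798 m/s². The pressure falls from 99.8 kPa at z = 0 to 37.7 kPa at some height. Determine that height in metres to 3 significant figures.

Scale height: H = RT/g = 287 × 302.0 / 9.798 = 8846.1 m.
Invert the barometric formula: z = H ln(P₀/P).
P₀/P = 99.8/37.7 = 2.6472; ln(2.6472) = 0.97350.
z = 8846.1 × 0.97350 = 8611.7 m.

z ≈ 8610 m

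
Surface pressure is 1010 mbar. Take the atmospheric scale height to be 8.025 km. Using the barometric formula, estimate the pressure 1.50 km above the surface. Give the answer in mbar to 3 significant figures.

Barometric formula: P = P₀ exp(−z/H).
z/H = 1500.0/8025.0 = 0.18692; exp(−0.18692) = 0.82951.
P = 1010 × 0.82951 = 837.81 mbar.

P ≈ 838 mbar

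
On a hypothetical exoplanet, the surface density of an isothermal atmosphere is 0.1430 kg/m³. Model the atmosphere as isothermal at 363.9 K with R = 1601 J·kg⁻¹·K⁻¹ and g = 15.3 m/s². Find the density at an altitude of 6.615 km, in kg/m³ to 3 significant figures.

ρ ≈ 0.120 kg/m³

Scale height: H = RT/g = 1601 × 363.9 / 15.3 = 38079 m.
In an isothermal atmosphere, density decays like pressure: ρ = ρ₀ exp(−z/H).
z/H = 6615.0/38079 = 0.17372; exp(−0.17372) = 0.84053.
ρ = 0.1430 × 0.84053 = 0.12020 kg/m³.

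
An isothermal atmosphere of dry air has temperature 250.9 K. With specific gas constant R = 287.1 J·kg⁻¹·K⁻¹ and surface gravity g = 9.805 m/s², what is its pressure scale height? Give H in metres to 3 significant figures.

H ≈ 7350 m

The scale height of an isothermal atmosphere is H = RT/g.
H = 287.1 × 250.9 / 9.805 = 72033/9.805 = 7346.6 m.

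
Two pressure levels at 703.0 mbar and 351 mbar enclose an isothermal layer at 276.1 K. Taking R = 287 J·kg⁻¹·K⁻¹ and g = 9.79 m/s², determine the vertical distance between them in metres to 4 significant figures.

Δz ≈ 5622 m

Hypsometric equation: Δz = (R T̄/g) ln(P₁/P₂).
R T̄/g = 287 × 276.1 / 9.79 = 8094.0 m.
ln(703.0/351) = ln(2.0028) = 0.69455.
Δz = 8094.0 × 0.69455 = 5621.7 m.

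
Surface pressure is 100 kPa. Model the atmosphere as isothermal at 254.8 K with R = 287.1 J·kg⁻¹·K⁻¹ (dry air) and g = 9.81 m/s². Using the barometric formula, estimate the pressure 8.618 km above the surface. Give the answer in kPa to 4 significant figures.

P ≈ 31.48 kPa

Scale height: H = RT/g = 287.1 × 254.8 / 9.81 = 7457.0 m.
Barometric formula: P = P₀ exp(−z/H).
z/H = 8618.0/7457.0 = 1.1557; exp(−1.1557) = 0.31484.
P = 100 × 0.31484 = 31.484 kPa.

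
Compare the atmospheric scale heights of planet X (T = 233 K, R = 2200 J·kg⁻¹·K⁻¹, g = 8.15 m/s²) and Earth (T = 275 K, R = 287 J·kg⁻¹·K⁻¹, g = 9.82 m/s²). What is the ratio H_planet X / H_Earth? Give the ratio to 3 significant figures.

H_planet X/H_Earth ≈ 7.83

H = RT/g for each body.
H_planet X = 2200 × 233 / 8.15 = 62896 m.
H_Earth = 287 × 275 / 9.82 = 8037.2 m.
H_planet X/H_Earth = 62896/8037.2 = 7.8256.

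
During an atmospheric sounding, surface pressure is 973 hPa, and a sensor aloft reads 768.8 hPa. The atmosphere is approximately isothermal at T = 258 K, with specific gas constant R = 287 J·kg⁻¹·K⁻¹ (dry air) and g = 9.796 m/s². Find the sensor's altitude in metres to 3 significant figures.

Scale height: H = RT/g = 287 × 258 / 9.796 = 7558.8 m.
Invert the barometric formula: z = H ln(P₀/P).
P₀/P = 973/768.8 = 1.2656; ln(1.2656) = 0.23555.
z = 7558.8 × 0.23555 = 1780.5 m.

z ≈ 1780 m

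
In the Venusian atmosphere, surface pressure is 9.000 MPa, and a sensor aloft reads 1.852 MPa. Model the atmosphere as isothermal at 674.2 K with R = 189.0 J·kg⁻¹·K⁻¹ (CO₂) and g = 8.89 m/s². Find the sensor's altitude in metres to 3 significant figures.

Scale height: H = RT/g = 189.0 × 674.2 / 8.89 = 14333 m.
Invert the barometric formula: z = H ln(P₀/P).
P₀/P = 9.000/1.852 = 4.8596; ln(4.8596) = 1.5810.
z = 14333 × 1.5810 = 22660 m.

z ≈ 22700 m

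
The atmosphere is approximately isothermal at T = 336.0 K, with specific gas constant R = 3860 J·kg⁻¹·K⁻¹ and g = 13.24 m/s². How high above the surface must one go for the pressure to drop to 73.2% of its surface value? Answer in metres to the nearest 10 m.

z ≈ 30560 m

Scale height: H = RT/g = 3860 × 336.0 / 13.24 = 97958 m.
Set P/P₀ = exp(−z/H) = 0.732, so z = −H ln(0.732).
−ln(0.732) = 0.31197; z = 97958 × 0.31197 = 30560 m.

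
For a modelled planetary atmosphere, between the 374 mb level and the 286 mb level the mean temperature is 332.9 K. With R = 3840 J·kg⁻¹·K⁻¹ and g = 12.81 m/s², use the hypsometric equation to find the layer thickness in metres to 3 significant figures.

Δz ≈ 26800 m

Hypsometric equation: Δz = (R T̄/g) ln(P₁/P₂).
R T̄/g = 3840 × 332.9 / 12.81 = 99792 m.
ln(374/286) = ln(1.3077) = 0.26827.
Δz = 99792 × 0.26827 = 26771 m.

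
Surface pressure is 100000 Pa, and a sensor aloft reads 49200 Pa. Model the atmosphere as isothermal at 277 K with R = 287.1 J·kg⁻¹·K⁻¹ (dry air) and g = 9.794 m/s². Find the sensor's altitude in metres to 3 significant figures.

z ≈ 5760 m

Scale height: H = RT/g = 287.1 × 277 / 9.794 = 8119.9 m.
Invert the barometric formula: z = H ln(P₀/P).
P₀/P = 100000/49200 = 2.0325; ln(2.0325) = 0.70927.
z = 8119.9 × 0.70927 = 5759.2 m.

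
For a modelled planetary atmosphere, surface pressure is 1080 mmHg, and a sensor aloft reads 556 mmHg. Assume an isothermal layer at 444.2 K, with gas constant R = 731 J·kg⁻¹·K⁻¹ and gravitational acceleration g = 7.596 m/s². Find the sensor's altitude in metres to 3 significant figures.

z ≈ 28400 m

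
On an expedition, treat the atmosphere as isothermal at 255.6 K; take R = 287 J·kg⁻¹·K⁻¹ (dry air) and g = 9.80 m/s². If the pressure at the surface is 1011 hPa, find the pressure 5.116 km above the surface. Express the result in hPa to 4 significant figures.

Scale height: H = RT/g = 287 × 255.6 / 9.80 = 7485.4 m.
Barometric formula: P = P₀ exp(−z/H).
z/H = 5116.0/7485.4 = 0.68346; exp(−0.68346) = 0.50487.
P = 1011 × 0.50487 = 510.42 hPa.

P ≈ 510.4 hPa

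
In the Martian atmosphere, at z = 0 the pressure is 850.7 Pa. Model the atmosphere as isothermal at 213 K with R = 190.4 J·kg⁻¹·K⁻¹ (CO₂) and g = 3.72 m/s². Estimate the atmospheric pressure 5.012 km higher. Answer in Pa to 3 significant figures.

P ≈ 537 Pa

Scale height: H = RT/g = 190.4 × 213 / 3.72 = 10902 m.
Barometric formula: P = P₀ exp(−z/H).
z/H = 5012.0/10902 = 0.45973; exp(−0.45973) = 0.63145.
P = 850.7 × 0.63145 = 537.17 Pa.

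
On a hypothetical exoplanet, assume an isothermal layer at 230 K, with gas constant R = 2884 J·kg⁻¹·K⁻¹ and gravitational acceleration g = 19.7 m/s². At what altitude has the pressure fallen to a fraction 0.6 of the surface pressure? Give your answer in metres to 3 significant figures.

z ≈ 17200 m

Scale height: H = RT/g = 2884 × 230 / 19.7 = 33671 m.
Set P/P₀ = exp(−z/H) = 0.6, so z = −H ln(0.6).
−ln(0.6) = 0.51083; z = 33671 × 0.51083 = 17200 m.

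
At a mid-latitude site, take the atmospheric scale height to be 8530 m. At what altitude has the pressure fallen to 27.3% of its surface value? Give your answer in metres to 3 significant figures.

z ≈ 11100 m

Set P/P₀ = exp(−z/H) = 0.273, so z = −H ln(0.273).
−ln(0.273) = 1.2983; z = 8530.0 × 1.2983 = 11074 m.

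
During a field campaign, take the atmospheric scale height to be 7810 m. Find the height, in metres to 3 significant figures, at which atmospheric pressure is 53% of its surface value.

Set P/P₀ = exp(−z/H) = 0.53, so z = −H ln(0.53).
−ln(0.53) = 0.63488; z = 7810.0 × 0.63488 = 4958.4 m.

z ≈ 4960 m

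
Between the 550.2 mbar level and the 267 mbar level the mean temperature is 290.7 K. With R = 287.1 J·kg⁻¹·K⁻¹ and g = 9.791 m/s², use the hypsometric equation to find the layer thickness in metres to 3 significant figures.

Δz ≈ 6160 m

Hypsometric equation: Δz = (R T̄/g) ln(P₁/P₂).
R T̄/g = 287.1 × 290.7 / 9.791 = 8524.2 m.
ln(550.2/267) = ln(2.0607) = 0.72305.
Δz = 8524.2 × 0.72305 = 6163.4 m.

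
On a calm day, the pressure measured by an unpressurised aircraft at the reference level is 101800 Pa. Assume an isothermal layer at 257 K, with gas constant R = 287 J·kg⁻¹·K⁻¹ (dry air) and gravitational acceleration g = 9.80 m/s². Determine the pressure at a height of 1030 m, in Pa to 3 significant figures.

P ≈ 88800 Pa

Scale height: H = RT/g = 287 × 257 / 9.80 = 7526.4 m.
Barometric formula: P = P₀ exp(−z/H).
z/H = 1030.0/7526.4 = 0.13685; exp(−0.13685) = 0.87210.
P = 101800 × 0.87210 = 88780 Pa.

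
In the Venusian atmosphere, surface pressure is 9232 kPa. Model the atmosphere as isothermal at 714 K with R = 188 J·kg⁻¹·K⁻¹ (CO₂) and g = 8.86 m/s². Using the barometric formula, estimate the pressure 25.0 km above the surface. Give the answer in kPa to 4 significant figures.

P ≈ 1773 kPa

Scale height: H = RT/g = 188 × 714 / 8.86 = 15150 m.
Barometric formula: P = P₀ exp(−z/H).
z/H = 25000/15150 = 1.6502; exp(−1.6502) = 0.19201.
P = 9232 × 0.19201 = 1772.6 kPa.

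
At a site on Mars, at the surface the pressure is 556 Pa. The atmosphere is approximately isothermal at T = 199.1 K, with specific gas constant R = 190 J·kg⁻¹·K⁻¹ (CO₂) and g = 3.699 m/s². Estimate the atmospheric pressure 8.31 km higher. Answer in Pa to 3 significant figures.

P ≈ 247 Pa

Scale height: H = RT/g = 190 × 199.1 / 3.699 = 10227 m.
Barometric formula: P = P₀ exp(−z/H).
z/H = 8310.0/10227 = 0.81256; exp(−0.81256) = 0.44372.
P = 556 × 0.44372 = 246.71 Pa.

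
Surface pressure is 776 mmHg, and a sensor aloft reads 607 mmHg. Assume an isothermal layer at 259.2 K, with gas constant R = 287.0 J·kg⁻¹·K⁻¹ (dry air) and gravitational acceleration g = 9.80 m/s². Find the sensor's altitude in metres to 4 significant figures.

z ≈ 1864 m

Scale height: H = RT/g = 287.0 × 259.2 / 9.80 = 7590.9 m.
Invert the barometric formula: z = H ln(P₀/P).
P₀/P = 776/607 = 1.2784; ln(1.2784) = 0.24561.
z = 7590.9 × 0.24561 = 1864.4 m.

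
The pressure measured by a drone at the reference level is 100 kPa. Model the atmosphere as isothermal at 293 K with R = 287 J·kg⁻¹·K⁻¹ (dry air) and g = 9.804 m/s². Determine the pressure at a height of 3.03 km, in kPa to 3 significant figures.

P ≈ 70.2 kPa

Scale height: H = RT/g = 287 × 293 / 9.804 = 8577.2 m.
Barometric formula: P = P₀ exp(−z/H).
z/H = 3030.0/8577.2 = 0.35326; exp(−0.35326) = 0.70239.
P = 100 × 0.70239 = 70.239 kPa.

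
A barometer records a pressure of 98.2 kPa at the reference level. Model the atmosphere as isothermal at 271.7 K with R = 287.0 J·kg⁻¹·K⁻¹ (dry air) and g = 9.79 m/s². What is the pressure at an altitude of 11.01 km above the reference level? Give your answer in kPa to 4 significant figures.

Scale height: H = RT/g = 287.0 × 271.7 / 9.79 = 7965.1 m.
Barometric formula: P = P₀ exp(−z/H).
z/H = 11010/7965.1 = 1.3823; exp(−1.3823) = 0.25100.
P = 98.2 × 0.25100 = 24.648 kPa.

P ≈ 24.65 kPa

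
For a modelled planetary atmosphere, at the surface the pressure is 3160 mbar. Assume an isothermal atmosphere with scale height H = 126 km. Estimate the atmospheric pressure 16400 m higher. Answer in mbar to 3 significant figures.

P ≈ 2770 mbar

Barometric formula: P = P₀ exp(−z/H).
z/H = 16400/126000 = 0.13016; exp(−0.13016) = 0.87795.
P = 3160 × 0.87795 = 2774.3 mbar.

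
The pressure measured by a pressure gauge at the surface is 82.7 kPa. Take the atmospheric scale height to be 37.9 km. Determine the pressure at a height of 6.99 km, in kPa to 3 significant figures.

Barometric formula: P = P₀ exp(−z/H).
z/H = 6990.0/37900 = 0.18443; exp(−0.18443) = 0.83158.
P = 82.7 × 0.83158 = 68.772 kPa.

P ≈ 68.8 kPa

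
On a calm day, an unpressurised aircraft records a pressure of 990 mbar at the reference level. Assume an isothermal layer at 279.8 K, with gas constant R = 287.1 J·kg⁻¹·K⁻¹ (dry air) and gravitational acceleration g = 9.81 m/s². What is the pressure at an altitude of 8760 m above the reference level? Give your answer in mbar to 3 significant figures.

P ≈ 340 mbar

Scale height: H = RT/g = 287.1 × 279.8 / 9.81 = 8188.6 m.
Barometric formula: P = P₀ exp(−z/H).
z/H = 8760.0/8188.6 = 1.0698; exp(−1.0698) = 0.34308.
P = 990 × 0.34308 = 339.65 mbar.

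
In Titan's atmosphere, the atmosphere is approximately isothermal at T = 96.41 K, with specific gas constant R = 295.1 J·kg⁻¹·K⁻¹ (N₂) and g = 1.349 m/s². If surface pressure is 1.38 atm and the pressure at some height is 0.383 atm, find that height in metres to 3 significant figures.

z ≈ 27000 m

Scale height: H = RT/g = 295.1 × 96.41 / 1.349 = 21090 m.
Invert the barometric formula: z = H ln(P₀/P).
P₀/P = 1.38/0.383 = 3.6031; ln(3.6031) = 1.2818.
z = 21090 × 1.2818 = 27033 m.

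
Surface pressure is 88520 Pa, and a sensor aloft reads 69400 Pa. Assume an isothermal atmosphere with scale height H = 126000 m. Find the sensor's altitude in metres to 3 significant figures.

z ≈ 30700 m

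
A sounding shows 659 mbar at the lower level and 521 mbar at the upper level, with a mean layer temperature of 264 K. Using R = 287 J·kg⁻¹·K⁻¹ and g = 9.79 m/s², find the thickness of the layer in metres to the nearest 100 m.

Δz ≈ 1800 m

Hypsometric equation: Δz = (R T̄/g) ln(P₁/P₂).
R T̄/g = 287 × 264 / 9.79 = 7739.3 m.
ln(659/521) = ln(1.2649) = 0.23499.
Δz = 7739.3 × 0.23499 = 1818.7 m.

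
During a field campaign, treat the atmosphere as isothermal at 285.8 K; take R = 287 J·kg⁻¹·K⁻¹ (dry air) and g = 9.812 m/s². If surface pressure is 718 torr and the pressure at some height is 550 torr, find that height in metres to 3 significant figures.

Scale height: H = RT/g = 287 × 285.8 / 9.812 = 8359.6 m.
Invert the barometric formula: z = H ln(P₀/P).
P₀/P = 718/550 = 1.3055; ln(1.3055) = 0.26659.
z = 8359.6 × 0.26659 = 2228.6 m.

z ≈ 2230 m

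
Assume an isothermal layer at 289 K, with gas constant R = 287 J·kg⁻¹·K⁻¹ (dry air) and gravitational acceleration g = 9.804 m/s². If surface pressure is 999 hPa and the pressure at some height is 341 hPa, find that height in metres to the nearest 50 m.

Scale height: H = RT/g = 287 × 289 / 9.804 = 8460.1 m.
Invert the barometric formula: z = H ln(P₀/P).
P₀/P = 999/341 = 2.9296; ln(2.9296) = 1.0749.
z = 8460.1 × 1.0749 = 9093.8 m.

z ≈ 9100 m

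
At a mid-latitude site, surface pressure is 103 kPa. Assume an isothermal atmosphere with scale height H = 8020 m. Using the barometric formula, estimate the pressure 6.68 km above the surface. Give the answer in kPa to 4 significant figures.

Barometric formula: P = P₀ exp(−z/H).
z/H = 6680.0/8020.0 = 0.83292; exp(−0.83292) = 0.43478.
P = 103 × 0.43478 = 44.782 kPa.

P ≈ 44.78 kPa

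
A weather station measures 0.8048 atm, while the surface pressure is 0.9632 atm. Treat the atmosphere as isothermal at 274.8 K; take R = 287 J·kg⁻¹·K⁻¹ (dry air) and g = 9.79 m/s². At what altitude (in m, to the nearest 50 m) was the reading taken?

z ≈ 1450 m

Scale height: H = RT/g = 287 × 274.8 / 9.79 = 8055.9 m.
Invert the barometric formula: z = H ln(P₀/P).
P₀/P = 0.9632/0.8048 = 1.1968; ln(1.1968) = 0.17965.
z = 8055.9 × 0.17965 = 1447.2 m.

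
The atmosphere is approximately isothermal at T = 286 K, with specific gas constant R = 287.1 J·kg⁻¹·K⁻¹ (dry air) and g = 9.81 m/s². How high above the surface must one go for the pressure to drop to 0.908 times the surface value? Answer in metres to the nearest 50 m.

z ≈ 800 m

Scale height: H = RT/g = 287.1 × 286 / 9.81 = 8370.1 m.
Set P/P₀ = exp(−z/H) = 0.908, so z = −H ln(0.908).
−ln(0.908) = 0.096511; z = 8370.1 × 0.096511 = 807.81 m.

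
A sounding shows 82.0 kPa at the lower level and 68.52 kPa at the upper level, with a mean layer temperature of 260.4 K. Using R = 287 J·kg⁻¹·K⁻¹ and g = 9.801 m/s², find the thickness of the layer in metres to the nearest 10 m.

Δz ≈ 1370 m

Hypsometric equation: Δz = (R T̄/g) ln(P₁/P₂).
R T̄/g = 287 × 260.4 / 9.801 = 7625.2 m.
ln(82.0/68.52) = ln(1.1967) = 0.17957.
Δz = 7625.2 × 0.17957 = 1369.3 m.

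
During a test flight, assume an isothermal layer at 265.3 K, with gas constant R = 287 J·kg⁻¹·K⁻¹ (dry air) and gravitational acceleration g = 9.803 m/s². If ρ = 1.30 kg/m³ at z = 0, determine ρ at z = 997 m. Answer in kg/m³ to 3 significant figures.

ρ ≈ 1.14 kg/m³

Scale height: H = RT/g = 287 × 265.3 / 9.803 = 7767.1 m.
In an isothermal atmosphere, density decays like pressure: ρ = ρ₀ exp(−z/H).
z/H = 997.00/7767.1 = 0.12836; exp(−0.12836) = 0.87954.
ρ = 1.30 × 0.87954 = 1.1434 kg/m³.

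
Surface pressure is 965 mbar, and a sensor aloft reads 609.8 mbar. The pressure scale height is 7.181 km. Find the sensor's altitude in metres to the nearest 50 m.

z ≈ 3300 m

Invert the barometric formula: z = H ln(P₀/P).
P₀/P = 965/609.8 = 1.5825; ln(1.5825) = 0.45901.
z = 7181.0 × 0.45901 = 3296.2 m.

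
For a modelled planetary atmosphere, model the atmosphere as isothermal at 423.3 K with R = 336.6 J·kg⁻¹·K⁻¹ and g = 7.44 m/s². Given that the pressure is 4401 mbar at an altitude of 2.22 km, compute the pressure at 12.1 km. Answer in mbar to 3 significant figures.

P ≈ 2630 mbar

Scale height: H = RT/g = 336.6 × 423.3 / 7.44 = 19151 m.
Between two levels, P₂ = P₁ exp(−Δz/H) with Δz = z₂ − z₁.
Δz = 12100 − 2220.0 = 9880.0 m; Δz/H = 9880.0/19151 = 0.51590.
P₂ = 4401 × exp(−0.51590) = 4401 × 0.59696 = 2627.2 mbar.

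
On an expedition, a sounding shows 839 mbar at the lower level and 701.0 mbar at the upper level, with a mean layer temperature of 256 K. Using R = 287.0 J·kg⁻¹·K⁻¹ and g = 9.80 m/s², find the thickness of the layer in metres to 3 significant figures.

Δz ≈ 1350 m

Hypsometric equation: Δz = (R T̄/g) ln(P₁/P₂).
R T̄/g = 287.0 × 256 / 9.80 = 7497.1 m.
ln(839/701.0) = ln(1.1969) = 0.17973.
Δz = 7497.1 × 0.17973 = 1347.5 m.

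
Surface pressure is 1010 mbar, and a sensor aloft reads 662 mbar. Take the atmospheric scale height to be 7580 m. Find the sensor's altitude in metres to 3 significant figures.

Invert the barometric formula: z = H ln(P₀/P).
P₀/P = 1010/662 = 1.5257; ln(1.5257) = 0.42245.
z = 7580.0 × 0.42245 = 3202.2 m.

z ≈ 3200 m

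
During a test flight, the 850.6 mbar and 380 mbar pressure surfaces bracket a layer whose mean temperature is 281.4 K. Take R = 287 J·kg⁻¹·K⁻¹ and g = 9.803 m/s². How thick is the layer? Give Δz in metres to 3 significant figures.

Δz ≈ 6640 m

Hypsometric equation: Δz = (R T̄/g) ln(P₁/P₂).
R T̄/g = 287 × 281.4 / 9.803 = 8238.5 m.
ln(850.6/380) = ln(2.2384) = 0.80576.
Δz = 8238.5 × 0.80576 = 6638.3 m.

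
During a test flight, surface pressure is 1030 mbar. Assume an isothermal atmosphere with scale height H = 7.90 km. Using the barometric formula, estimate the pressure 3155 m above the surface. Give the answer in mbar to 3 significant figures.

Barometric formula: P = P₀ exp(−z/H).
z/H = 3155.0/7900.0 = 0.39937; exp(−0.39937) = 0.67074.
P = 1030 × 0.67074 = 690.86 mbar.

P ≈ 691 mbar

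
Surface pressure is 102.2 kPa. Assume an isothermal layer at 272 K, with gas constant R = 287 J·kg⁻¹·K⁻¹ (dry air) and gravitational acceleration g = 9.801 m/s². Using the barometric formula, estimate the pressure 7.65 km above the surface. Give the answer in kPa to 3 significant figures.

P ≈ 39.1 kPa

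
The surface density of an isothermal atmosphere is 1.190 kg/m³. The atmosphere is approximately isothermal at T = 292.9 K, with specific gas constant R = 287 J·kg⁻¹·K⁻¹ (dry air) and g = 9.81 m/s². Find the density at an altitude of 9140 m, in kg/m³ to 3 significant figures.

ρ ≈ 0.410 kg/m³

Scale height: H = RT/g = 287 × 292.9 / 9.81 = 8569.0 m.
In an isothermal atmosphere, density decays like pressure: ρ = ρ₀ exp(−z/H).
z/H = 9140.0/8569.0 = 1.0666; exp(−1.0666) = 0.34418.
ρ = 1.190 × 0.34418 = 0.40957 kg/m³.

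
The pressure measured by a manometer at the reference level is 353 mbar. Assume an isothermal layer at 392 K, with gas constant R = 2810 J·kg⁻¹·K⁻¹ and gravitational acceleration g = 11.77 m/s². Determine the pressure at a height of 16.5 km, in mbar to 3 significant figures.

P ≈ 296 mbar

Scale height: H = RT/g = 2810 × 392 / 11.77 = 93587 m.
Barometric formula: P = P₀ exp(−z/H).
z/H = 16500/93587 = 0.17631; exp(−0.17631) = 0.83836.
P = 353 × 0.83836 = 295.94 mbar.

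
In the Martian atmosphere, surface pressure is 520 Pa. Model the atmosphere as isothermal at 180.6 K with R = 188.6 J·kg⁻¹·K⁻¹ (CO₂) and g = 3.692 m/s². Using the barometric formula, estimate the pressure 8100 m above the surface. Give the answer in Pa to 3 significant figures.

P ≈ 216 Pa

Scale height: H = RT/g = 188.6 × 180.6 / 3.692 = 9225.7 m.
Barometric formula: P = P₀ exp(−z/H).
z/H = 8100.0/9225.7 = 0.87798; exp(−0.87798) = 0.41562.
P = 520 × 0.41562 = 216.12 Pa.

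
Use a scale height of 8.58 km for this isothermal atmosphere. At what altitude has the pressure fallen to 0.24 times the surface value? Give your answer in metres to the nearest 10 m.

z ≈ 12240 m

Set P/P₀ = exp(−z/H) = 0.24, so z = −H ln(0.24).
−ln(0.24) = 1.4271; z = 8580.0 × 1.4271 = 12245 m.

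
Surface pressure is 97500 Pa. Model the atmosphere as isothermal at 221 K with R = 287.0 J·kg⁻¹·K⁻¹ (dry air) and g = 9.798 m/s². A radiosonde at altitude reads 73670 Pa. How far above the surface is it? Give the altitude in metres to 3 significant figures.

Scale height: H = RT/g = 287.0 × 221 / 9.798 = 6473.5 m.
Invert the barometric formula: z = H ln(P₀/P).
P₀/P = 97500/73670 = 1.3235; ln(1.3235) = 0.28028.
z = 6473.5 × 0.28028 = 1814.4 m.

z ≈ 1810 m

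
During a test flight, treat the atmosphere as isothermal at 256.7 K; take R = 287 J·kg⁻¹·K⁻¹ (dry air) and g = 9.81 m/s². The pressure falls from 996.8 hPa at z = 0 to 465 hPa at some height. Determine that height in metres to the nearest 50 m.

z ≈ 5750 m

Scale height: H = RT/g = 287 × 256.7 / 9.81 = 7510.0 m.
Invert the barometric formula: z = H ln(P₀/P).
P₀/P = 996.8/465 = 2.1437; ln(2.1437) = 0.76253.
z = 7510.0 × 0.76253 = 5726.6 m.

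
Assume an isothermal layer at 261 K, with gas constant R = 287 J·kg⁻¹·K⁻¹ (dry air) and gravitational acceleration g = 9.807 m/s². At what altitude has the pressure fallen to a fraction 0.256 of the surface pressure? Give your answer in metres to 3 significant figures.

z ≈ 10400 m

Scale height: H = RT/g = 287 × 261 / 9.807 = 7638.1 m.
Set P/P₀ = exp(−z/H) = 0.256, so z = −H ln(0.256).
−ln(0.256) = 1.3626; z = 7638.1 × 1.3626 = 10408 m.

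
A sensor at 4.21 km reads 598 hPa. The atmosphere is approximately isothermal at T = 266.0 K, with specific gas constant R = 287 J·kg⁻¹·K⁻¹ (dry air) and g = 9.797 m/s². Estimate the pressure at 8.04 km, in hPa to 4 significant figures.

P ≈ 365.8 hPa

Scale height: H = RT/g = 287 × 266.0 / 9.797 = 7792.4 m.
Between two levels, P₂ = P₁ exp(−Δz/H) with Δz = z₂ − z₁.
Δz = 8040.0 − 4210.0 = 3830.0 m; Δz/H = 3830.0/7792.4 = 0.49150.
P₂ = 598 × exp(−0.49150) = 598 × 0.61171 = 365.80 hPa.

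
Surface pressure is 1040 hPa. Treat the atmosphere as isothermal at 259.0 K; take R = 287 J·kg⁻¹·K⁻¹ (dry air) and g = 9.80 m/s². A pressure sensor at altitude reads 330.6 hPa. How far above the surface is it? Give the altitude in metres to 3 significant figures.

z ≈ 8690 m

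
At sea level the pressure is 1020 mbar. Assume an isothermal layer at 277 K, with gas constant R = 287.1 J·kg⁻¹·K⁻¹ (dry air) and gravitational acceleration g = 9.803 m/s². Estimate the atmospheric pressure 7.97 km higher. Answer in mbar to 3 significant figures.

Scale height: H = RT/g = 287.1 × 277 / 9.803 = 8112.5 m.
Barometric formula: P = P₀ exp(−z/H).
z/H = 7970.0/8112.5 = 0.98243; exp(−0.98243) = 0.37440.
P = 1020 × 0.37440 = 381.89 mbar.

P ≈ 382 mbar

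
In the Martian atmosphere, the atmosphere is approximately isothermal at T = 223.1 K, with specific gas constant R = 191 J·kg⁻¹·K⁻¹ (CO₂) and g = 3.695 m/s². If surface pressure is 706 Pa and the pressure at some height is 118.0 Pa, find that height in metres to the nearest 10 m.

Scale height: H = RT/g = 191 × 223.1 / 3.695 = 11532 m.
Invert the barometric formula: z = H ln(P₀/P).
P₀/P = 706/118.0 = 5.9831; ln(5.9831) = 1.7889.
z = 11532 × 1.7889 = 20630 m.

z ≈ 20630 m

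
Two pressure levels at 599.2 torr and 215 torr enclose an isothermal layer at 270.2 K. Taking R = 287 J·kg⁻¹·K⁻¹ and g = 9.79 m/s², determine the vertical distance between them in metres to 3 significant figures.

Hypsometric equation: Δz = (R T̄/g) ln(P₁/P₂).
R T̄/g = 287 × 270.2 / 9.79 = 7921.1 m.
ln(599.2/215) = ln(2.7870) = 1.0250.
Δz = 7921.1 × 1.0250 = 8119.1 m.

Δz ≈ 8120 m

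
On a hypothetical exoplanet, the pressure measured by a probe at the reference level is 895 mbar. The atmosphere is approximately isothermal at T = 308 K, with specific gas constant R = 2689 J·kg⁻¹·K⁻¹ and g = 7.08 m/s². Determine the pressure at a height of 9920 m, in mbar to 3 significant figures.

P ≈ 822 mbar

Scale height: H = RT/g = 2689 × 308 / 7.08 = 116980 m.
Barometric formula: P = P₀ exp(−z/H).
z/H = 9920.0/116980 = 0.084801; exp(−0.084801) = 0.91870.
P = 895 × 0.91870 = 822.24 mbar.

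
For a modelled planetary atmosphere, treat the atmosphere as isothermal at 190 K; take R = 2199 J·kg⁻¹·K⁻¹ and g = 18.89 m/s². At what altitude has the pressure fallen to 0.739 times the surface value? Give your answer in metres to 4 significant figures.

z ≈ 6690 m

Scale height: H = RT/g = 2199 × 190 / 18.89 = 22118 m.
Set P/P₀ = exp(−z/H) = 0.739, so z = −H ln(0.739).
−ln(0.739) = 0.30246; z = 22118 × 0.30246 = 6689.8 m.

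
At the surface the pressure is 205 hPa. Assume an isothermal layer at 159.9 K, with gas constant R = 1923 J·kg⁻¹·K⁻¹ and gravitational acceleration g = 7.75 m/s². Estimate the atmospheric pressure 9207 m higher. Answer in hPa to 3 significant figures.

P ≈ 163 hPa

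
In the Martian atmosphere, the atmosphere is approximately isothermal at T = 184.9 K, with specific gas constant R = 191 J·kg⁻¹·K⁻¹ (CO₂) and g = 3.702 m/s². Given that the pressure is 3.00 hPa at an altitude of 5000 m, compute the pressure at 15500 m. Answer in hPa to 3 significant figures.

P ≈ 0.998 hPa

Scale height: H = RT/g = 191 × 184.9 / 3.702 = 9539.7 m.
Between two levels, P₂ = P₁ exp(−Δz/H) with Δz = z₂ − z₁.
Δz = 15500 − 5000.0 = 10500 m; Δz/H = 10500/9539.7 = 1.1007.
P₂ = 3.00 × exp(−1.1007) = 3.00 × 0.33264 = 0.99792 hPa.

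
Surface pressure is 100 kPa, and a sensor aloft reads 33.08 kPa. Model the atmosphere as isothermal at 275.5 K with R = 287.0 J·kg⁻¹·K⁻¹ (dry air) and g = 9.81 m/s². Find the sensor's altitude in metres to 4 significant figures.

Scale height: H = RT/g = 287.0 × 275.5 / 9.81 = 8060.0 m.
Invert the barometric formula: z = H ln(P₀/P).
P₀/P = 100/33.08 = 3.0230; ln(3.0230) = 1.1062.
z = 8060.0 × 1.1062 = 8916.0 m.

z ≈ 8916 m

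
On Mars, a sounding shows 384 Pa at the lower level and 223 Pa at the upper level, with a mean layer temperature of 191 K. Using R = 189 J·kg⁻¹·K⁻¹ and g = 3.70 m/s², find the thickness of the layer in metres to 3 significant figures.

Hypsometric equation: Δz = (R T̄/g) ln(P₁/P₂).
R T̄/g = 189 × 191 / 3.70 = 9756.5 m.
ln(384/223) = ln(1.7220) = 0.54349.
Δz = 9756.5 × 0.54349 = 5302.6 m.

Δz ≈ 5300 m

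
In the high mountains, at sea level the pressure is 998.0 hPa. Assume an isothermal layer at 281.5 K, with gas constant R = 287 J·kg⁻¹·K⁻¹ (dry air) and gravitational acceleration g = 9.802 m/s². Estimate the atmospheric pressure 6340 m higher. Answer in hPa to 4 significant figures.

P ≈ 462.5 hPa

Scale height: H = RT/g = 287 × 281.5 / 9.802 = 8242.2 m.
Barometric formula: P = P₀ exp(−z/H).
z/H = 6340.0/8242.2 = 0.76921; exp(−0.76921) = 0.46338.
P = 998.0 × 0.46338 = 462.45 hPa.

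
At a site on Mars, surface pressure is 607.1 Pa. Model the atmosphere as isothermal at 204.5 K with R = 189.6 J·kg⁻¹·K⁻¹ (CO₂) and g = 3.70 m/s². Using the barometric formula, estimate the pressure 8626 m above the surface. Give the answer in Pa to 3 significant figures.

Scale height: H = RT/g = 189.6 × 204.5 / 3.70 = 10479 m.
Barometric formula: P = P₀ exp(−z/H).
z/H = 8626.0/10479 = 0.82317; exp(−0.82317) = 0.43904.
P = 607.1 × 0.43904 = 266.54 Pa.

P ≈ 267 Pa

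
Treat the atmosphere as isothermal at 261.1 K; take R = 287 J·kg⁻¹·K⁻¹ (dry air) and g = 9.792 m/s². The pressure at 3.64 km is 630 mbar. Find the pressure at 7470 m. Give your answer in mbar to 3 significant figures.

P ≈ 382 mbar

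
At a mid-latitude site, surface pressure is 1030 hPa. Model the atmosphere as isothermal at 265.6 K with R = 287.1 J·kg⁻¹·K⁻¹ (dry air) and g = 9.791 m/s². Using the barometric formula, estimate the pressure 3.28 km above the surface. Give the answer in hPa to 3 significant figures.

Scale height: H = RT/g = 287.1 × 265.6 / 9.791 = 7788.1 m.
Barometric formula: P = P₀ exp(−z/H).
z/H = 3280.0/7788.1 = 0.42116; exp(−0.42116) = 0.65629.
P = 1030 × 0.65629 = 675.98 hPa.

P ≈ 676 hPa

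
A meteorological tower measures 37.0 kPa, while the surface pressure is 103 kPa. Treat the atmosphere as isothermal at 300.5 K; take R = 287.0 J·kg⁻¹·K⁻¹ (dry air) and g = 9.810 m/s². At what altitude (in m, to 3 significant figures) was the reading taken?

Scale height: H = RT/g = 287.0 × 300.5 / 9.810 = 8791.4 m.
Invert the barometric formula: z = H ln(P₀/P).
P₀/P = 103/37.0 = 2.7838; ln(2.7838) = 1.0238.
z = 8791.4 × 1.0238 = 9000.6 m.

z ≈ 9000 m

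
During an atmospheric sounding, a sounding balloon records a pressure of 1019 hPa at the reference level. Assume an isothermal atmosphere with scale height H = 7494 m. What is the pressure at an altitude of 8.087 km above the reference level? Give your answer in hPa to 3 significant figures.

Barometric formula: P = P₀ exp(−z/H).
z/H = 8087.0/7494.0 = 1.0791; exp(−1.0791) = 0.33990.
P = 1019 × 0.33990 = 346.36 hPa.

P ≈ 346 hPa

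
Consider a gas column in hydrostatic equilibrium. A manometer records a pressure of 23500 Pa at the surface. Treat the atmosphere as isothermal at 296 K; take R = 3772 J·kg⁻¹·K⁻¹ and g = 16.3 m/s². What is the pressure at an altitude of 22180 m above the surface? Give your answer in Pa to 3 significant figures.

Scale height: H = RT/g = 3772 × 296 / 16.3 = 68498 m.
Barometric formula: P = P₀ exp(−z/H).
z/H = 22180/68498 = 0.32381; exp(−0.32381) = 0.72339.
P = 23500 × 0.72339 = 17000 Pa.

P ≈ 17000 Pa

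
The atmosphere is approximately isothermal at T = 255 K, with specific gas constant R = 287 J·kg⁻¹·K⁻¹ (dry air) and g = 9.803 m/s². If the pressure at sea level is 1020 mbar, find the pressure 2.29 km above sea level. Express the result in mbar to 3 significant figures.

P ≈ 751 mbar

Scale height: H = RT/g = 287 × 255 / 9.803 = 7465.6 m.
Barometric formula: P = P₀ exp(−z/H).
z/H = 2290.0/7465.6 = 0.30674; exp(−0.30674) = 0.73584.
P = 1020 × 0.73584 = 750.56 mbar.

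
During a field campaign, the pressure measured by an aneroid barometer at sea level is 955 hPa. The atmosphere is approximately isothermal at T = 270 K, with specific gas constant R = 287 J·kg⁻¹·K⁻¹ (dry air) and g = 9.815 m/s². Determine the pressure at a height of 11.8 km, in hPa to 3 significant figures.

P ≈ 214 hPa

Scale height: H = RT/g = 287 × 270 / 9.815 = 7895.1 m.
Barometric formula: P = P₀ exp(−z/H).
z/H = 11800/7895.1 = 1.4946; exp(−1.4946) = 0.22434.
P = 955 × 0.22434 = 214.24 hPa.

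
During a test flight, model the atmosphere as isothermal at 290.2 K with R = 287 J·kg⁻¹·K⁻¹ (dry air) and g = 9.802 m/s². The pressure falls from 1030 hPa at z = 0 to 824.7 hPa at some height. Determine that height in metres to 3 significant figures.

z ≈ 1890 m

Scale height: H = RT/g = 287 × 290.2 / 9.802 = 8497.0 m.
Invert the barometric formula: z = H ln(P₀/P).
P₀/P = 1030/824.7 = 1.2489; ln(1.2489) = 0.22226.
z = 8497.0 × 0.22226 = 1888.5 m.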